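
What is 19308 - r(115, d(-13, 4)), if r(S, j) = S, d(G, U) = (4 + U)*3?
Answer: 19193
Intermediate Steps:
d(G, U) = 12 + 3*U
19308 - r(115, d(-13, 4)) = 19308 - 1*115 = 19308 - 115 = 19193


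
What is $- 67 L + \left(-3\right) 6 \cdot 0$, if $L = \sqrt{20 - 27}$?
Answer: $- 67 i \sqrt{7} \approx - 177.27 i$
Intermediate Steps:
$L = i \sqrt{7}$ ($L = \sqrt{-7} = i \sqrt{7} \approx 2.6458 i$)
$- 67 L + \left(-3\right) 6 \cdot 0 = - 67 i \sqrt{7} + \left(-3\right) 6 \cdot 0 = - 67 i \sqrt{7} - 0 = - 67 i \sqrt{7} + 0 = - 67 i \sqrt{7}$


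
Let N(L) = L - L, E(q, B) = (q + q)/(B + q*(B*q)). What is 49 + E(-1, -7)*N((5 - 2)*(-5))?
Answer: 49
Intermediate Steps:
E(q, B) = 2*q/(B + B*q²) (E(q, B) = (2*q)/(B + B*q²) = 2*q/(B + B*q²))
N(L) = 0
49 + E(-1, -7)*N((5 - 2)*(-5)) = 49 + (2*(-1)/(-7*(1 + (-1)²)))*0 = 49 + (2*(-1)*(-⅐)/(1 + 1))*0 = 49 + (2*(-1)*(-⅐)/2)*0 = 49 + (2*(-1)*(-⅐)*(½))*0 = 49 + (⅐)*0 = 49 + 0 = 49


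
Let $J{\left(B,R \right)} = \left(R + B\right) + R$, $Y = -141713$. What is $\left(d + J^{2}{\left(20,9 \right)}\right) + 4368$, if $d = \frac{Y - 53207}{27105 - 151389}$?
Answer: $\frac{180633382}{31071} \approx 5813.6$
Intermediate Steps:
$d = \frac{48730}{31071}$ ($d = \frac{-141713 - 53207}{27105 - 151389} = - \frac{194920}{-124284} = \left(-194920\right) \left(- \frac{1}{124284}\right) = \frac{48730}{31071} \approx 1.5683$)
$J{\left(B,R \right)} = B + 2 R$ ($J{\left(B,R \right)} = \left(B + R\right) + R = B + 2 R$)
$\left(d + J^{2}{\left(20,9 \right)}\right) + 4368 = \left(\frac{48730}{31071} + \left(20 + 2 \cdot 9\right)^{2}\right) + 4368 = \left(\frac{48730}{31071} + \left(20 + 18\right)^{2}\right) + 4368 = \left(\frac{48730}{31071} + 38^{2}\right) + 4368 = \left(\frac{48730}{31071} + 1444\right) + 4368 = \frac{44915254}{31071} + 4368 = \frac{180633382}{31071}$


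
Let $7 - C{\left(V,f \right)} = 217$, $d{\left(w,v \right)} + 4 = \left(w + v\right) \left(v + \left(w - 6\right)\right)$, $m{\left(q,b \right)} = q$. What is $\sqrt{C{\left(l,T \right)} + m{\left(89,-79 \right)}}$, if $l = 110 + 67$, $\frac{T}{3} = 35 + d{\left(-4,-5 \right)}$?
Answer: $11 i \approx 11.0 i$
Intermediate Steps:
$d{\left(w,v \right)} = -4 + \left(v + w\right) \left(-6 + v + w\right)$ ($d{\left(w,v \right)} = -4 + \left(w + v\right) \left(v + \left(w - 6\right)\right) = -4 + \left(v + w\right) \left(v + \left(w - 6\right)\right) = -4 + \left(v + w\right) \left(v + \left(-6 + w\right)\right) = -4 + \left(v + w\right) \left(-6 + v + w\right)$)
$T = 498$ ($T = 3 \left(35 + \left(-4 + \left(-5\right)^{2} + \left(-4\right)^{2} - -30 - -24 + 2 \left(-5\right) \left(-4\right)\right)\right) = 3 \left(35 + \left(-4 + 25 + 16 + 30 + 24 + 40\right)\right) = 3 \left(35 + 131\right) = 3 \cdot 166 = 498$)
$l = 177$
$C{\left(V,f \right)} = -210$ ($C{\left(V,f \right)} = 7 - 217 = -210$)
$\sqrt{C{\left(l,T \right)} + m{\left(89,-79 \right)}} = \sqrt{-210 + 89} = \sqrt{-121} = 11 i$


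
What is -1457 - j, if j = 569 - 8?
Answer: -2018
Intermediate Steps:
j = 561
-1457 - j = -1457 - 1*561 = -1457 - 561 = -2018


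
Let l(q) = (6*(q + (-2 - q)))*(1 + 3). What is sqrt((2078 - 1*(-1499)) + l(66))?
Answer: sqrt(3529) ≈ 59.405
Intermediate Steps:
l(q) = -48 (l(q) = (6*(-2))*4 = -12*4 = -48)
sqrt((2078 - 1*(-1499)) + l(66)) = sqrt((2078 - 1*(-1499)) - 48) = sqrt((2078 + 1499) - 48) = sqrt(3577 - 48) = sqrt(3529)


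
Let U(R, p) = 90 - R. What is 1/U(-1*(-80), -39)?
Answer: ⅒ ≈ 0.10000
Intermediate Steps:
1/U(-1*(-80), -39) = 1/(90 - (-1)*(-80)) = 1/(90 - 1*80) = 1/(90 - 80) = 1/10 = ⅒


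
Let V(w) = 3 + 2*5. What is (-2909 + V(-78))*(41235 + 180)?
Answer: -119937840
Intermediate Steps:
V(w) = 13 (V(w) = 3 + 10 = 13)
(-2909 + V(-78))*(41235 + 180) = (-2909 + 13)*(41235 + 180) = -2896*41415 = -119937840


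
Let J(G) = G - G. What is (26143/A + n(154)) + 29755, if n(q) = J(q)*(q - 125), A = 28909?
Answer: 860213438/28909 ≈ 29756.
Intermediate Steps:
J(G) = 0
n(q) = 0 (n(q) = 0*(q - 125) = 0*(-125 + q) = 0)
(26143/A + n(154)) + 29755 = (26143/28909 + 0) + 29755 = 26143/28909 + 29755 = 860213438/28909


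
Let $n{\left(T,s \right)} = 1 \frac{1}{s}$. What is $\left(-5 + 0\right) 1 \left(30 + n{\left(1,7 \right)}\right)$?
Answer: $- \frac{1055}{7} \approx -150.71$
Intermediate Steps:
$n{\left(T,s \right)} = \frac{1}{s}$
$\left(-5 + 0\right) 1 \left(30 + n{\left(1,7 \right)}\right) = \left(-5 + 0\right) 1 \left(30 + \frac{1}{7}\right) = \left(-5\right) 1 \left(30 + \frac{1}{7}\right) = \left(-5\right) \frac{211}{7} = - \frac{1055}{7}$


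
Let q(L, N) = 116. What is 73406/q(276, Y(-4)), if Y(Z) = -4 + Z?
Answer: 36703/58 ≈ 632.81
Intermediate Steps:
73406/q(276, Y(-4)) = 73406/116 = 73406*(1/116) = 36703/58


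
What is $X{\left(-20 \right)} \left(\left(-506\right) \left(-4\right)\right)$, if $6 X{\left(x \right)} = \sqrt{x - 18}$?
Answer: $\frac{1012 i \sqrt{38}}{3} \approx 2079.5 i$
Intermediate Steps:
$X{\left(x \right)} = \frac{\sqrt{-18 + x}}{6}$ ($X{\left(x \right)} = \frac{\sqrt{x - 18}}{6} = \frac{\sqrt{-18 + x}}{6}$)
$X{\left(-20 \right)} \left(\left(-506\right) \left(-4\right)\right) = \frac{\sqrt{-18 - 20}}{6} \left(\left(-506\right) \left(-4\right)\right) = \frac{\sqrt{-38}}{6} \cdot 2024 = \frac{i \sqrt{38}}{6} \cdot 2024 = \frac{1012 i \sqrt{38}}{3}$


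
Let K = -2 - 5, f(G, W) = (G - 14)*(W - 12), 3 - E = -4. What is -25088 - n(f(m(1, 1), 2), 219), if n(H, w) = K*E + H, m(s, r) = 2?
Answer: -25159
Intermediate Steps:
E = 7 (E = 3 - 1*(-4) = 3 + 4 = 7)
f(G, W) = (-14 + G)*(-12 + W)
K = -7
n(H, w) = -49 + H (n(H, w) = -7*7 + H = -49 + H)
-25088 - n(f(m(1, 1), 2), 219) = -25088 - (-49 + (168 - 14*2 - 12*2 + 2*2)) = -25088 - (-49 + (168 - 28 - 24 + 4)) = -25088 - (-49 + 120) = -25088 - 1*71 = -25088 - 71 = -25159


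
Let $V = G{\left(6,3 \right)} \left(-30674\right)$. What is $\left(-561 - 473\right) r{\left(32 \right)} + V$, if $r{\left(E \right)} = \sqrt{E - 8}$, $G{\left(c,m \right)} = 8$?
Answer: $-245392 - 2068 \sqrt{6} \approx -2.5046 \cdot 10^{5}$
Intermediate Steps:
$r{\left(E \right)} = \sqrt{-8 + E}$
$V = -245392$ ($V = 8 \left(-30674\right) = -245392$)
$\left(-561 - 473\right) r{\left(32 \right)} + V = \left(-561 - 473\right) \sqrt{-8 + 32} - 245392 = - 1034 \sqrt{24} - 245392 = - 1034 \cdot 2 \sqrt{6} - 245392 = - 2068 \sqrt{6} - 245392 = -245392 - 2068 \sqrt{6}$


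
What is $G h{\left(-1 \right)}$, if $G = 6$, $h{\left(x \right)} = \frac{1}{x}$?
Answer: $-6$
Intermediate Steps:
$G h{\left(-1 \right)} = \frac{6}{-1} = 6 \left(-1\right) = -6$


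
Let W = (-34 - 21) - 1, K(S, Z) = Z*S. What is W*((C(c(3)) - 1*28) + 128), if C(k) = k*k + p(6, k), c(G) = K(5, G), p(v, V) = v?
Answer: -18536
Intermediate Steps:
K(S, Z) = S*Z
c(G) = 5*G
W = -56 (W = -55 - 1 = -56)
C(k) = 6 + k**2 (C(k) = k*k + 6 = k**2 + 6 = 6 + k**2)
W*((C(c(3)) - 1*28) + 128) = -56*(((6 + (5*3)**2) - 1*28) + 128) = -56*(((6 + 15**2) - 28) + 128) = -56*(((6 + 225) - 28) + 128) = -56*((231 - 28) + 128) = -56*(203 + 128) = -56*331 = -18536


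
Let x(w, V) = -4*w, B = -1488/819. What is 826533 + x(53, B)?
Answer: 826321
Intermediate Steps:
B = -496/273 (B = -1488*1/819 = -496/273 ≈ -1.8168)
826533 + x(53, B) = 826533 - 4*53 = 826533 - 212 = 826321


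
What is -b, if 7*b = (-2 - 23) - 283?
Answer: 44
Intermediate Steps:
b = -44 (b = ((-2 - 23) - 283)/7 = (-25 - 283)/7 = (⅐)*(-308) = -44)
-b = -1*(-44) = 44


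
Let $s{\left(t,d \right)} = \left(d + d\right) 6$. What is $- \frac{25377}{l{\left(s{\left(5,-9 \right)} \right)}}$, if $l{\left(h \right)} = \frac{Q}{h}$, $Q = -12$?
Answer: $-228393$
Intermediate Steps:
$s{\left(t,d \right)} = 12 d$ ($s{\left(t,d \right)} = 2 d 6 = 12 d$)
$l{\left(h \right)} = - \frac{12}{h}$
$- \frac{25377}{l{\left(s{\left(5,-9 \right)} \right)}} = - \frac{25377}{\left(-12\right) \frac{1}{12 \left(-9\right)}} = - \frac{25377}{\left(-12\right) \frac{1}{-108}} = - \frac{25377}{\left(-12\right) \left(- \frac{1}{108}\right)} = - 25377 \frac{1}{\frac{1}{9}} = \left(-25377\right) 9 = -228393$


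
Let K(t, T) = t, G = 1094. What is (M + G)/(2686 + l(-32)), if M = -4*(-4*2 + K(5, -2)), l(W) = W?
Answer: 553/1327 ≈ 0.41673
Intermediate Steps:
M = 12 (M = -4*(-4*2 + 5) = -4*(-8 + 5) = -4*(-3) = 12)
(M + G)/(2686 + l(-32)) = (12 + 1094)/(2686 - 32) = 1106/2654 = 1106*(1/2654) = 553/1327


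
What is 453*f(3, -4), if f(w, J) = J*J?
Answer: 7248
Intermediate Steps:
f(w, J) = J²
453*f(3, -4) = 453*(-4)² = 453*16 = 7248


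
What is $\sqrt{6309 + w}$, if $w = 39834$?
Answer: $3 \sqrt{5127} \approx 214.81$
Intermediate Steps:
$\sqrt{6309 + w} = \sqrt{6309 + 39834} = \sqrt{46143} = 3 \sqrt{5127}$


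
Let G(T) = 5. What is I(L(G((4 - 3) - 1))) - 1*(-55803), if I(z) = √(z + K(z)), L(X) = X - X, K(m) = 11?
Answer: 55803 + √11 ≈ 55806.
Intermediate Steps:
L(X) = 0
I(z) = √(11 + z) (I(z) = √(z + 11) = √(11 + z))
I(L(G((4 - 3) - 1))) - 1*(-55803) = √(11 + 0) - 1*(-55803) = √11 + 55803 = 55803 + √11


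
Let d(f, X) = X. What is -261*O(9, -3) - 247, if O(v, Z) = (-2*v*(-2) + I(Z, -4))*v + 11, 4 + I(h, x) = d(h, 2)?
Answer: -82984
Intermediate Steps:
I(h, x) = -2 (I(h, x) = -4 + 2 = -2)
O(v, Z) = 11 + v*(-2 + 4*v) (O(v, Z) = (-2*v*(-2) - 2)*v + 11 = (4*v - 2)*v + 11 = (-2 + 4*v)*v + 11 = v*(-2 + 4*v) + 11 = 11 + v*(-2 + 4*v))
-261*O(9, -3) - 247 = -261*(11 - 2*9 + 4*9²) - 247 = -261*(11 - 18 + 4*81) - 247 = -261*(11 - 18 + 324) - 247 = -261*317 - 247 = -82737 - 247 = -82984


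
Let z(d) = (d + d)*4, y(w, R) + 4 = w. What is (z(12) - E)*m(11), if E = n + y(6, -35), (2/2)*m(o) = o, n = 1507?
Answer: -15543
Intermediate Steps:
y(w, R) = -4 + w
z(d) = 8*d (z(d) = (2*d)*4 = 8*d)
m(o) = o
E = 1509 (E = 1507 + (-4 + 6) = 1507 + 2 = 1509)
(z(12) - E)*m(11) = (8*12 - 1*1509)*11 = (96 - 1509)*11 = -1413*11 = -15543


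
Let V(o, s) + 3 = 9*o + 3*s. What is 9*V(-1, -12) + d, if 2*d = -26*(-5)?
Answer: -367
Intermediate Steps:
V(o, s) = -3 + 3*s + 9*o (V(o, s) = -3 + (9*o + 3*s) = -3 + (3*s + 9*o) = -3 + 3*s + 9*o)
d = 65 (d = (-26*(-5))/2 = (½)*130 = 65)
9*V(-1, -12) + d = 9*(-3 + 3*(-12) + 9*(-1)) + 65 = 9*(-3 - 36 - 9) + 65 = 9*(-48) + 65 = -432 + 65 = -367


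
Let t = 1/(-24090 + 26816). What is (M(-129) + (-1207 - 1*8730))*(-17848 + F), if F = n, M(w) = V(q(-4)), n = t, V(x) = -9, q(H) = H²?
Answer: 241954586531/1363 ≈ 1.7752e+8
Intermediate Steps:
t = 1/2726 ≈ 0.00036684
n = 1/2726 ≈ 0.00036684
M(w) = -9
F = 1/2726 ≈ 0.00036684
(M(-129) + (-1207 - 1*8730))*(-17848 + F) = (-9 + (-1207 - 1*8730))*(-17848 + 1/2726) = (-9 + (-1207 - 8730))*(-48653647/2726) = (-9 - 9937)*(-48653647/2726) = -9946*(-48653647/2726) = 241954586531/1363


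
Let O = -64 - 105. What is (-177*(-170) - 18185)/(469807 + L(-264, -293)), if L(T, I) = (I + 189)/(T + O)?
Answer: 1030973/40685307 ≈ 0.025340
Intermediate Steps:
O = -169
L(T, I) = (189 + I)/(-169 + T) (L(T, I) = (I + 189)/(T - 169) = (189 + I)/(-169 + T))
(-177*(-170) - 18185)/(469807 + L(-264, -293)) = (-177*(-170) - 18185)/(469807 + (189 - 293)/(-169 - 264)) = (30090 - 18185)/(469807 - 104/(-433)) = 11905/(469807 - 1/433*(-104)) = 11905/(469807 + 104/433) = 11905/(203426535/433) = 11905*(433/203426535) = 1030973/40685307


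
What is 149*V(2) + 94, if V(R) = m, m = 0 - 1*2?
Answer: -204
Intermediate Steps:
m = -2 (m = 0 - 2 = -2)
V(R) = -2
149*V(2) + 94 = 149*(-2) + 94 = -298 + 94 = -204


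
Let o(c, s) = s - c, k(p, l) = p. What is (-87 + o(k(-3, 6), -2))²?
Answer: 7396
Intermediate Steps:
(-87 + o(k(-3, 6), -2))² = (-87 + (-2 - 1*(-3)))² = (-87 + (-2 + 3))² = (-87 + 1)² = (-86)² = 7396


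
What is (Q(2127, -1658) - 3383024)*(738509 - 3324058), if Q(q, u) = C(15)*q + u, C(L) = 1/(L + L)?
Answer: 87510778449939/10 ≈ 8.7511e+12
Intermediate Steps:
C(L) = 1/(2*L)
Q(q, u) = u + q/30 (Q(q, u) = ((1/2)/15)*q + u = ((1/2)*(1/15))*q + u = q/30 + u = u + q/30)
(Q(2127, -1658) - 3383024)*(738509 - 3324058) = ((-1658 + (1/30)*2127) - 3383024)*(738509 - 3324058) = ((-1658 + 709/10) - 3383024)*(-2585549) = (-15871/10 - 3383024)*(-2585549) = -33846111/10*(-2585549) = 87510778449939/10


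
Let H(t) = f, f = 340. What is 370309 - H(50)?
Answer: 369969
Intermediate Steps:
H(t) = 340
370309 - H(50) = 370309 - 1*340 = 370309 - 340 = 369969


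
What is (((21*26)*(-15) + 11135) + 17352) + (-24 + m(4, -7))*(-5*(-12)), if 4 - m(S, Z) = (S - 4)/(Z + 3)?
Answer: 19097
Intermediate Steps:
m(S, Z) = 4 - (-4 + S)/(3 + Z) (m(S, Z) = 4 - (S - 4)/(Z + 3) = 4 - (-4 + S)/(3 + Z))
(((21*26)*(-15) + 11135) + 17352) + (-24 + m(4, -7))*(-5*(-12)) = (((21*26)*(-15) + 11135) + 17352) + (-24 + (16 - 1*4 + 4*(-7))/(3 - 7))*(-5*(-12)) = ((546*(-15) + 11135) + 17352) + (-24 + (16 - 4 - 28)/(-4))*60 = ((-8190 + 11135) + 17352) + (-24 - ¼*(-16))*60 = (2945 + 17352) + (-24 + 4)*60 = 20297 - 20*60 = 20297 - 1200 = 19097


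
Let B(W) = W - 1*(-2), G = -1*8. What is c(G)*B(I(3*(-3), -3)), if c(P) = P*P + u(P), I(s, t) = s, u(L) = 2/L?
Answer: -1785/4 ≈ -446.25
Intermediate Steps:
G = -8
c(P) = P**2 + 2/P (c(P) = P*P + 2/P = P**2 + 2/P)
B(W) = 2 + W (B(W) = W + 2 = 2 + W)
c(G)*B(I(3*(-3), -3)) = ((2 + (-8)**3)/(-8))*(2 + 3*(-3)) = (-(2 - 512)/8)*(2 - 9) = -1/8*(-510)*(-7) = (255/4)*(-7) = -1785/4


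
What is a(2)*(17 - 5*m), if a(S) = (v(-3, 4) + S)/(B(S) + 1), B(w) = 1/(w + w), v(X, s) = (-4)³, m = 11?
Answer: 9424/5 ≈ 1884.8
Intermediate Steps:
v(X, s) = -64
B(w) = 1/(2*w)
a(S) = (-64 + S)/(1 + 1/(2*S)) (a(S) = (-64 + S)/(1/(2*S) + 1) = (-64 + S)/(1 + 1/(2*S)))
a(2)*(17 - 5*m) = (2*2*(-64 + 2)/(1 + 2*2))*(17 - 5*11) = (2*2*(-62)/(1 + 4))*(17 - 55) = (2*2*(-62)/5)*(-38) = (2*2*(⅕)*(-62))*(-38) = -248/5*(-38) = 9424/5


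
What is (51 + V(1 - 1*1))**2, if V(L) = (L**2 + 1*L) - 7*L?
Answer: 2601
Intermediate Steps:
V(L) = L**2 - 6*L (V(L) = (L**2 + L) - 7*L = (L + L**2) - 7*L = L**2 - 6*L)
(51 + V(1 - 1*1))**2 = (51 + (1 - 1*1)*(-6 + (1 - 1*1)))**2 = (51 + (1 - 1)*(-6 + (1 - 1)))**2 = (51 + 0*(-6 + 0))**2 = (51 + 0*(-6))**2 = (51 + 0)**2 = 51**2 = 2601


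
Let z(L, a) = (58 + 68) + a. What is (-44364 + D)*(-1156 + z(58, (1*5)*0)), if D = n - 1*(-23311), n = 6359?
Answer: 15134820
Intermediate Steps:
D = 29670 (D = 6359 - 1*(-23311) = 6359 + 23311 = 29670)
z(L, a) = 126 + a
(-44364 + D)*(-1156 + z(58, (1*5)*0)) = (-44364 + 29670)*(-1156 + (126 + (1*5)*0)) = -14694*(-1156 + (126 + 5*0)) = -14694*(-1156 + (126 + 0)) = -14694*(-1156 + 126) = -14694*(-1030) = 15134820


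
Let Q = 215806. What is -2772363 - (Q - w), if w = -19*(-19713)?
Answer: -2613622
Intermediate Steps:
w = 374547
-2772363 - (Q - w) = -2772363 - (215806 - 1*374547) = -2772363 - (215806 - 374547) = -2772363 - 1*(-158741) = -2772363 + 158741 = -2613622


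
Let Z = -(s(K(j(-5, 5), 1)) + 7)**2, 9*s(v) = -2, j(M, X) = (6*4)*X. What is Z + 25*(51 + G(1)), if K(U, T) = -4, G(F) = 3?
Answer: 105629/81 ≈ 1304.1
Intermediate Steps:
j(M, X) = 24*X
s(v) = -2/9 (s(v) = (1/9)*(-2) = -2/9)
Z = -3721/81 (Z = -(-2/9 + 7)**2 = -(61/9)**2 = -1*3721/81 = -3721/81 ≈ -45.938)
Z + 25*(51 + G(1)) = -3721/81 + 25*(51 + 3) = -3721/81 + 25*54 = -3721/81 + 1350 = 105629/81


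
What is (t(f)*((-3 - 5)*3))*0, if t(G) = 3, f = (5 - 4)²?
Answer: 0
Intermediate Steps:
f = 1 (f = 1² = 1)
(t(f)*((-3 - 5)*3))*0 = (3*((-3 - 5)*3))*0 = (3*(-8*3))*0 = (3*(-24))*0 = -72*0 = 0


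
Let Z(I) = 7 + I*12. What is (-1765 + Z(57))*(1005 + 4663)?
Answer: -6087432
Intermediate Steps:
Z(I) = 7 + 12*I
(-1765 + Z(57))*(1005 + 4663) = (-1765 + (7 + 12*57))*(1005 + 4663) = (-1765 + (7 + 684))*5668 = (-1765 + 691)*5668 = -1074*5668 = -6087432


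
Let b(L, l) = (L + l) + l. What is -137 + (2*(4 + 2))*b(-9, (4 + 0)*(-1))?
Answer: -341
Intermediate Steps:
b(L, l) = L + 2*l
-137 + (2*(4 + 2))*b(-9, (4 + 0)*(-1)) = -137 + (2*(4 + 2))*(-9 + 2*((4 + 0)*(-1))) = -137 + (2*6)*(-9 + 2*(4*(-1))) = -137 + 12*(-9 + 2*(-4)) = -137 + 12*(-9 - 8) = -137 + 12*(-17) = -137 - 204 = -341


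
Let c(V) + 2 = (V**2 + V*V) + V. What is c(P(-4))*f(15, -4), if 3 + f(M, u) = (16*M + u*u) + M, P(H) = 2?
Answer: 2144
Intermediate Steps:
f(M, u) = -3 + u**2 + 17*M (f(M, u) = -3 + ((16*M + u*u) + M) = -3 + ((16*M + u**2) + M) = -3 + ((u**2 + 16*M) + M) = -3 + (u**2 + 17*M) = -3 + u**2 + 17*M)
c(V) = -2 + V + 2*V**2 (c(V) = -2 + ((V**2 + V*V) + V) = -2 + ((V**2 + V**2) + V) = -2 + (2*V**2 + V) = -2 + (V + 2*V**2) = -2 + V + 2*V**2)
c(P(-4))*f(15, -4) = (-2 + 2 + 2*2**2)*(-3 + (-4)**2 + 17*15) = (-2 + 2 + 2*4)*(-3 + 16 + 255) = (-2 + 2 + 8)*268 = 8*268 = 2144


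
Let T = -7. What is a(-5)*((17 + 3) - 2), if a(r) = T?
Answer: -126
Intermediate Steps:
a(r) = -7
a(-5)*((17 + 3) - 2) = -7*((17 + 3) - 2) = -7*(20 - 2) = -7*18 = -126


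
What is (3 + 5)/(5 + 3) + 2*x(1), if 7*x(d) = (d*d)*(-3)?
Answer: ⅐ ≈ 0.14286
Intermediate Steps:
x(d) = -3*d²/7 (x(d) = ((d*d)*(-3))/7 = (d²*(-3))/7 = (-3*d²)/7 = -3*d²/7)
(3 + 5)/(5 + 3) + 2*x(1) = (3 + 5)/(5 + 3) + 2*(-3/7*1²) = 8/8 + 2*(-3/7*1) = 8*(⅛) + 2*(-3/7) = 1 - 6/7 = ⅐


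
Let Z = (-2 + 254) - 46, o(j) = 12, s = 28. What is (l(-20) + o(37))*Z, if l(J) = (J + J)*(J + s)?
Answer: -63448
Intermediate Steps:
l(J) = 2*J*(28 + J) (l(J) = (J + J)*(J + 28) = (2*J)*(28 + J) = 2*J*(28 + J))
Z = 206 (Z = 252 - 46 = 206)
(l(-20) + o(37))*Z = (2*(-20)*(28 - 20) + 12)*206 = (2*(-20)*8 + 12)*206 = (-320 + 12)*206 = -308*206 = -63448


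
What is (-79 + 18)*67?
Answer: -4087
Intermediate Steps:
(-79 + 18)*67 = -61*67 = -4087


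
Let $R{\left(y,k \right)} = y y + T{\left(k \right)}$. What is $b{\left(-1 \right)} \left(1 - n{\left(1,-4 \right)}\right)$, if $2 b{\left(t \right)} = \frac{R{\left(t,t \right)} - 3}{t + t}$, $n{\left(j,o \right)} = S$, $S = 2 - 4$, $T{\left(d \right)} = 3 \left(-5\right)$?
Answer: $\frac{51}{4} \approx 12.75$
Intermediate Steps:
$T{\left(d \right)} = -15$
$S = -2$ ($S = 2 - 4 = -2$)
$R{\left(y,k \right)} = -15 + y^{2}$ ($R{\left(y,k \right)} = y y - 15 = y^{2} - 15 = -15 + y^{2}$)
$n{\left(j,o \right)} = -2$
$b{\left(t \right)} = \frac{-18 + t^{2}}{4 t}$ ($b{\left(t \right)} = \frac{\left(\left(-15 + t^{2}\right) - 3\right) \frac{1}{t + t}}{2} = \frac{\left(-18 + t^{2}\right) \frac{1}{2 t}}{2} = \frac{\frac{1}{2} \frac{1}{t} \left(-18 + t^{2}\right)}{2} = \frac{-18 + t^{2}}{4 t}$)
$b{\left(-1 \right)} \left(1 - n{\left(1,-4 \right)}\right) = \frac{-18 + \left(-1\right)^{2}}{4 \left(-1\right)} \left(1 - -2\right) = \frac{1}{4} \left(-1\right) \left(-18 + 1\right) \left(1 + 2\right) = \frac{1}{4} \left(-1\right) \left(-17\right) 3 = \frac{17}{4} \cdot 3 = \frac{51}{4}$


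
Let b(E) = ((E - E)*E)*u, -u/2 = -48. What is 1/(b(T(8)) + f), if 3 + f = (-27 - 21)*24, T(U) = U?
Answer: -1/1155 ≈ -0.00086580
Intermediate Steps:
u = 96 (u = -2*(-48) = 96)
b(E) = 0 (b(E) = ((E - E)*E)*96 = (0*E)*96 = 0*96 = 0)
f = -1155 (f = -3 + (-27 - 21)*24 = -3 - 48*24 = -3 - 1152 = -1155)
1/(b(T(8)) + f) = 1/(0 - 1155) = 1/(-1155) = -1/1155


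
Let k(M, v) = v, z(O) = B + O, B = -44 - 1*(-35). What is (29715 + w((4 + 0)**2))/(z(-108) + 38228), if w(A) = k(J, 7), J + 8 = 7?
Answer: 29722/38111 ≈ 0.77988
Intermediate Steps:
B = -9 (B = -44 + 35 = -9)
J = -1 (J = -8 + 7 = -1)
z(O) = -9 + O
w(A) = 7
(29715 + w((4 + 0)**2))/(z(-108) + 38228) = (29715 + 7)/((-9 - 108) + 38228) = 29722/(-117 + 38228) = 29722/38111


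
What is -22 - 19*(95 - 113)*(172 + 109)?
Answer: 96080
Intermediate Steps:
-22 - 19*(95 - 113)*(172 + 109) = -22 - (-342)*281 = -22 - 19*(-5058) = -22 + 96102 = 96080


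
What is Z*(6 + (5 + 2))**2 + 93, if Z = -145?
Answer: -24412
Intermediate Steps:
Z*(6 + (5 + 2))**2 + 93 = -145*(6 + (5 + 2))**2 + 93 = -145*(6 + 7)**2 + 93 = -145*13**2 + 93 = -145*169 + 93 = -24505 + 93 = -24412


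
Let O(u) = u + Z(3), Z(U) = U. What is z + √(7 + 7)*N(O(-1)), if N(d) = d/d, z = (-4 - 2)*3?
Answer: -18 + √14 ≈ -14.258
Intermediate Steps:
O(u) = 3 + u (O(u) = u + 3 = 3 + u)
z = -18 (z = -6*3 = -18)
N(d) = 1
z + √(7 + 7)*N(O(-1)) = -18 + √(7 + 7)*1 = -18 + √14*1 = -18 + √14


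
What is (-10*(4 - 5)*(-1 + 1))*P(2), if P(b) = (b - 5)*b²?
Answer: 0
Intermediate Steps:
P(b) = b²*(-5 + b) (P(b) = (-5 + b)*b² = b²*(-5 + b))
(-10*(4 - 5)*(-1 + 1))*P(2) = (-10*(4 - 5)*(-1 + 1))*(2²*(-5 + 2)) = (-(-10)*0)*(4*(-3)) = -10*0*(-12) = 0*(-12) = 0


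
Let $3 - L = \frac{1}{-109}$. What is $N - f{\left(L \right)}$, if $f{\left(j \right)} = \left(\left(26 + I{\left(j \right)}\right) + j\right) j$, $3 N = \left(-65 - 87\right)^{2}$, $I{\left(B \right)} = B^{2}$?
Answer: $\frac{29475343888}{3885087} \approx 7586.8$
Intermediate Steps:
$L = \frac{328}{109}$ ($L = 3 - \frac{1}{-109} = 3 - - \frac{1}{109} = 3 + \frac{1}{109} = \frac{328}{109} \approx 3.0092$)
$N = \frac{23104}{3}$ ($N = \frac{\left(-65 - 87\right)^{2}}{3} = \frac{\left(-152\right)^{2}}{3} = \frac{1}{3} \cdot 23104 = \frac{23104}{3} \approx 7701.3$)
$f{\left(j \right)} = j \left(26 + j + j^{2}\right)$ ($f{\left(j \right)} = \left(\left(26 + j^{2}\right) + j\right) j = \left(26 + j + j^{2}\right) j = j \left(26 + j + j^{2}\right)$)
$N - f{\left(L \right)} = \frac{23104}{3} - \frac{328 \left(26 + \frac{328}{109} + \left(\frac{328}{109}\right)^{2}\right)}{109} = \frac{23104}{3} - \frac{328 \left(26 + \frac{328}{109} + \frac{107584}{11881}\right)}{109} = \frac{23104}{3} - \frac{328}{109} \cdot \frac{452242}{11881} = \frac{23104}{3} - \frac{148335376}{1295029} = \frac{29475343888}{3885087}$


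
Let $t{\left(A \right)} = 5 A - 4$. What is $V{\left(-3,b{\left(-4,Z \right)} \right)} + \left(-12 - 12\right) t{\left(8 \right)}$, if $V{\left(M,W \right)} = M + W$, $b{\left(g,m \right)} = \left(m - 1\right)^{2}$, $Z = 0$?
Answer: $-866$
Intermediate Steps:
$b{\left(g,m \right)} = \left(-1 + m\right)^{2}$
$t{\left(A \right)} = -4 + 5 A$
$V{\left(-3,b{\left(-4,Z \right)} \right)} + \left(-12 - 12\right) t{\left(8 \right)} = \left(-3 + \left(-1 + 0\right)^{2}\right) + \left(-12 - 12\right) \left(-4 + 5 \cdot 8\right) = \left(-3 + \left(-1\right)^{2}\right) - 24 \left(-4 + 40\right) = \left(-3 + 1\right) - 864 = -2 - 864 = -866$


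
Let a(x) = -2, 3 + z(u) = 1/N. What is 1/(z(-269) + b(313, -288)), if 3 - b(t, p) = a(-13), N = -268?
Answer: 268/535 ≈ 0.50093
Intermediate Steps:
z(u) = -805/268 (z(u) = -3 + 1/(-268) = -3 - 1/268 = -805/268)
b(t, p) = 5 (b(t, p) = 3 - 1*(-2) = 3 + 2 = 5)
1/(z(-269) + b(313, -288)) = 1/(-805/268 + 5) = 1/(535/268) = 268/535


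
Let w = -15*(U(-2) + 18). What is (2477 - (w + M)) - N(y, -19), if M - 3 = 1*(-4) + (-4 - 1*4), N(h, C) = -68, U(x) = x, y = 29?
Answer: 2794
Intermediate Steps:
w = -240 (w = -15*(-2 + 18) = -15*16 = -240)
M = -9 (M = 3 + (1*(-4) + (-4 - 1*4)) = 3 + (-4 + (-4 - 4)) = 3 + (-4 - 8) = 3 - 12 = -9)
(2477 - (w + M)) - N(y, -19) = (2477 - (-240 - 9)) - 1*(-68) = (2477 - 1*(-249)) + 68 = (2477 + 249) + 68 = 2726 + 68 = 2794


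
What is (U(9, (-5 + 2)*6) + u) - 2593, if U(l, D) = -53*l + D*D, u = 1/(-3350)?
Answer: -9199101/3350 ≈ -2746.0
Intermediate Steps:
u = -1/3350 ≈ -0.00029851
U(l, D) = D² - 53*l (U(l, D) = -53*l + D² = D² - 53*l)
(U(9, (-5 + 2)*6) + u) - 2593 = ((((-5 + 2)*6)² - 53*9) - 1/3350) - 2593 = (((-3*6)² - 477) - 1/3350) - 2593 = (((-18)² - 477) - 1/3350) - 2593 = ((324 - 477) - 1/3350) - 2593 = (-153 - 1/3350) - 2593 = -512551/3350 - 2593 = -9199101/3350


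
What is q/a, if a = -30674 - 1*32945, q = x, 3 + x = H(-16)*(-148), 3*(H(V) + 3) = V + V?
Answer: -6059/190857 ≈ -0.031746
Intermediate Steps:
H(V) = -3 + 2*V/3 (H(V) = -3 + (V + V)/3 = -3 + (2*V)/3 = -3 + 2*V/3)
x = 6059/3 (x = -3 + (-3 + (⅔)*(-16))*(-148) = -3 + (-3 - 32/3)*(-148) = -3 - 41/3*(-148) = -3 + 6068/3 = 6059/3 ≈ 2019.7)
q = 6059/3 ≈ 2019.7
a = -63619 (a = -30674 - 32945 = -63619)
q/a = (6059/3)/(-63619) = (6059/3)*(-1/63619) = -6059/190857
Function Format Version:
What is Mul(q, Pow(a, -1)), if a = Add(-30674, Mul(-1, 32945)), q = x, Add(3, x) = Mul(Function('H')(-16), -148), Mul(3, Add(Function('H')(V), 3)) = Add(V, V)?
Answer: Rational(-6059, 190857) ≈ -0.031746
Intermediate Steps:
Function('H')(V) = Add(-3, Mul(Rational(2, 3), V)) (Function('H')(V) = Add(-3, Mul(Rational(1, 3), Add(V, V))) = Add(-3, Mul(Rational(1, 3), Mul(2, V))) = Add(-3, Mul(Rational(2, 3), V)))
x = Rational(6059, 3) (x = Add(-3, Mul(Add(-3, Mul(Rational(2, 3), -16)), -148)) = Add(-3, Mul(Add(-3, Rational(-32, 3)), -148)) = Add(-3, Mul(Rational(-41, 3), -148)) = Add(-3, Rational(6068, 3)) = Rational(6059, 3) ≈ 2019.7)
q = Rational(6059, 3) ≈ 2019.7
a = -63619 (a = Add(-30674, -32945) = -63619)
Mul(q, Pow(a, -1)) = Mul(Rational(6059, 3), Pow(-63619, -1)) = Mul(Rational(6059, 3), Rational(-1, 63619)) = Rational(-6059, 190857)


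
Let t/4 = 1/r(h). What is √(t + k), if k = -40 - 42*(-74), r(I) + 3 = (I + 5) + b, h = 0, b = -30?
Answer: 5*√6013/7 ≈ 55.388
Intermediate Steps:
r(I) = -28 + I (r(I) = -3 + ((I + 5) - 30) = -3 + ((5 + I) - 30) = -3 + (-25 + I) = -28 + I)
k = 3068 (k = -40 + 3108 = 3068)
t = -⅐ (t = 4/(-28 + 0) = 4/(-28) = 4*(-1/28) = -⅐ ≈ -0.14286)
√(t + k) = √(-⅐ + 3068) = √(21475/7) = 5*√6013/7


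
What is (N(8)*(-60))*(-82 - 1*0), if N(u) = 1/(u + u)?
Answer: 615/2 ≈ 307.50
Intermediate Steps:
N(u) = 1/(2*u)
(N(8)*(-60))*(-82 - 1*0) = (((½)/8)*(-60))*(-82 - 1*0) = (((½)*(⅛))*(-60))*(-82 + 0) = ((1/16)*(-60))*(-82) = -15/4*(-82) = 615/2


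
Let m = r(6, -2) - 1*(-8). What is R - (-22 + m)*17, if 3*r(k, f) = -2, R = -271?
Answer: -65/3 ≈ -21.667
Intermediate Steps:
r(k, f) = -⅔ (r(k, f) = (⅓)*(-2) = -⅔)
m = 22/3 (m = -⅔ - 1*(-8) = -⅔ + 8 = 22/3 ≈ 7.3333)
R - (-22 + m)*17 = -271 - (-22 + 22/3)*17 = -271 - (-44)*17/3 = -271 - 1*(-748/3) = -271 + 748/3 = -65/3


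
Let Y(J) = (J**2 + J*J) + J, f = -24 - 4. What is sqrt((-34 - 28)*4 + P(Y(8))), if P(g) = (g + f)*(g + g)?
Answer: 2*sqrt(7282) ≈ 170.67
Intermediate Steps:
f = -28
Y(J) = J + 2*J**2 (Y(J) = (J**2 + J**2) + J = 2*J**2 + J = J + 2*J**2)
P(g) = 2*g*(-28 + g) (P(g) = (g - 28)*(g + g) = (-28 + g)*(2*g) = 2*g*(-28 + g))
sqrt((-34 - 28)*4 + P(Y(8))) = sqrt((-34 - 28)*4 + 2*(8*(1 + 2*8))*(-28 + 8*(1 + 2*8))) = sqrt(-62*4 + 2*(8*(1 + 16))*(-28 + 8*(1 + 16))) = sqrt(-248 + 2*(8*17)*(-28 + 8*17)) = sqrt(-248 + 2*136*(-28 + 136)) = sqrt(-248 + 2*136*108) = sqrt(-248 + 29376) = sqrt(29128) = 2*sqrt(7282)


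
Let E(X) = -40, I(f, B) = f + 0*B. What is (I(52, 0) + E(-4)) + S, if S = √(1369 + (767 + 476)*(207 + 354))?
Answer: 12 + 2*√174673 ≈ 847.88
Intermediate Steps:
I(f, B) = f (I(f, B) = f + 0 = f)
S = 2*√174673 (S = √(1369 + 1243*561) = √(1369 + 697323) = √698692 = 2*√174673 ≈ 835.88)
(I(52, 0) + E(-4)) + S = (52 - 40) + 2*√174673 = 12 + 2*√174673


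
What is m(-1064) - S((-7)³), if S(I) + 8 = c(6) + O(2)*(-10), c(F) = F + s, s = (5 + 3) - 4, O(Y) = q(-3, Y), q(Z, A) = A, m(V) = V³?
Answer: -1204550126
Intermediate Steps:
O(Y) = Y
s = 4 (s = 8 - 4 = 4)
c(F) = 4 + F (c(F) = F + 4 = 4 + F)
S(I) = -18 (S(I) = -8 + ((4 + 6) + 2*(-10)) = -8 + (10 - 20) = -8 - 10 = -18)
m(-1064) - S((-7)³) = (-1064)³ - 1*(-18) = -1204550144 + 18 = -1204550126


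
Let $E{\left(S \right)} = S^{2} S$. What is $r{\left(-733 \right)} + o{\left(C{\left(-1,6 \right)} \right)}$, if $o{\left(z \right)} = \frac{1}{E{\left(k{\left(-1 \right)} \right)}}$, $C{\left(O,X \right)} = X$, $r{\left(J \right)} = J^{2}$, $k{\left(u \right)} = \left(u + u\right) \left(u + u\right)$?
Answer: $\frac{34386497}{64} \approx 5.3729 \cdot 10^{5}$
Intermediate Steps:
$k{\left(u \right)} = 4 u^{2}$ ($k{\left(u \right)} = 2 u 2 u = 4 u^{2}$)
$E{\left(S \right)} = S^{3}$
$o{\left(z \right)} = \frac{1}{64}$ ($o{\left(z \right)} = \frac{1}{\left(4 \left(-1\right)^{2}\right)^{3}} = \frac{1}{\left(4 \cdot 1\right)^{3}} = \frac{1}{4^{3}} = \frac{1}{64}$)
$r{\left(-733 \right)} + o{\left(C{\left(-1,6 \right)} \right)} = \left(-733\right)^{2} + \frac{1}{64} = 537289 + \frac{1}{64} = \frac{34386497}{64}$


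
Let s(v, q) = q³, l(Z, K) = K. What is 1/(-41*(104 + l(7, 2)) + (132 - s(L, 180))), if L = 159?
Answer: -1/5836214 ≈ -1.7134e-7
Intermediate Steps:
1/(-41*(104 + l(7, 2)) + (132 - s(L, 180))) = 1/(-41*(104 + 2) + (132 - 1*180³)) = 1/(-41*106 + (132 - 1*5832000)) = 1/(-4346 + (132 - 5832000)) = 1/(-4346 - 5831868) = 1/(-5836214) = -1/5836214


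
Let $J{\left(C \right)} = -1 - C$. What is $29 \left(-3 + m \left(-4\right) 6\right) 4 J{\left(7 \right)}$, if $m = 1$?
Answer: $25056$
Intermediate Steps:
$29 \left(-3 + m \left(-4\right) 6\right) 4 J{\left(7 \right)} = 29 \left(-3 + 1 \left(-4\right) 6\right) 4 \left(-1 - 7\right) = 29 \left(-3 - 24\right) 4 \left(-1 - 7\right) = 29 \left(-3 - 24\right) 4 \left(-8\right) = 29 \left(\left(-27\right) 4\right) \left(-8\right) = 29 \left(-108\right) \left(-8\right) = \left(-3132\right) \left(-8\right) = 25056$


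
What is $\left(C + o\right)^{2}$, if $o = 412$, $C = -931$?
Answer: $269361$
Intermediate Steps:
$\left(C + o\right)^{2} = \left(-931 + 412\right)^{2} = \left(-519\right)^{2} = 269361$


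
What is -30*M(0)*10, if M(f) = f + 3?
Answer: -900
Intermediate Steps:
M(f) = 3 + f
-30*M(0)*10 = -30*(3 + 0)*10 = -30*3*10 = -90*10 = -900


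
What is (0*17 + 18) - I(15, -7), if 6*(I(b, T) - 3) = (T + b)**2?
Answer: 13/3 ≈ 4.3333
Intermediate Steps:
I(b, T) = 3 + (T + b)**2/6
(0*17 + 18) - I(15, -7) = (0*17 + 18) - (3 + (-7 + 15)**2/6) = (0 + 18) - (3 + (1/6)*8**2) = 18 - (3 + (1/6)*64) = 18 - (3 + 32/3) = 18 - 1*41/3 = 18 - 41/3 = 13/3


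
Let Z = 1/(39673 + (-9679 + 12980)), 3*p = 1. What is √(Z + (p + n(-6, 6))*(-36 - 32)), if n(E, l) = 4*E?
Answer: 5*√1069941598158/128922 ≈ 40.117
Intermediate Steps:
p = ⅓ (p = (⅓)*1 = ⅓ ≈ 0.33333)
Z = 1/42974 (Z = 1/(39673 + 3301) = 1/42974 ≈ 2.3270e-5)
√(Z + (p + n(-6, 6))*(-36 - 32)) = √(1/42974 + (⅓ + 4*(-6))*(-36 - 32)) = √(1/42974 + (⅓ - 24)*(-68)) = √(1/42974 - 71/3*(-68)) = √(1/42974 + 4828/3) = √(207478475/128922) = 5*√1069941598158/128922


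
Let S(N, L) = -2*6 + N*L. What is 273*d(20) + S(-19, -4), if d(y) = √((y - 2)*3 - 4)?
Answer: 64 + 1365*√2 ≈ 1994.4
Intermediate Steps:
S(N, L) = -12 + L*N
d(y) = √(-10 + 3*y) (d(y) = √((-2 + y)*3 - 4) = √((-6 + 3*y) - 4) = √(-10 + 3*y))
273*d(20) + S(-19, -4) = 273*√(-10 + 3*20) + (-12 - 4*(-19)) = 273*√(-10 + 60) + (-12 + 76) = 273*√50 + 64 = 273*(5*√2) + 64 = 1365*√2 + 64 = 64 + 1365*√2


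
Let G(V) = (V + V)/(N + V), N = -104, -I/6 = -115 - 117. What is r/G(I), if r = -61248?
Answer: -28336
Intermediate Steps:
I = 1392 (I = -6*(-115 - 117) = -6*(-232) = 1392)
G(V) = 2*V/(-104 + V) (G(V) = (V + V)/(-104 + V) = (2*V)/(-104 + V) = 2*V/(-104 + V))
r/G(I) = -61248/(2*1392/(-104 + 1392)) = -61248/(2*1392/1288) = -61248/(2*1392*(1/1288)) = -61248/348/161 = -61248*161/348 = -28336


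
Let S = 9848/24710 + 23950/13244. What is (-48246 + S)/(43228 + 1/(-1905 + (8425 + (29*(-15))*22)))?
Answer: -171978901921305/154098660979417 ≈ -1.1160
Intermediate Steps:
S = 25793979/11687830 (S = 9848*(1/24710) + 23950*(1/13244) = 4924/12355 + 11975/6622 = 25793979/11687830 ≈ 2.2069)
(-48246 + S)/(43228 + 1/(-1905 + (8425 + (29*(-15))*22))) = (-48246 + 25793979/11687830)/(43228 + 1/(-1905 + (8425 + (29*(-15))*22))) = -563865252201/(11687830*(43228 + 1/(-1905 + (8425 - 435*22)))) = -563865252201/(11687830*(43228 + 1/(-1905 + (8425 - 9570)))) = -563865252201/(11687830*(43228 + 1/(-1905 - 1145))) = -563865252201/(11687830*(43228 + 1/(-3050))) = -563865252201/(11687830*(43228 - 1/3050)) = -563865252201/(11687830*131845399/3050) = -563865252201/11687830*3050/131845399 = -171978901921305/154098660979417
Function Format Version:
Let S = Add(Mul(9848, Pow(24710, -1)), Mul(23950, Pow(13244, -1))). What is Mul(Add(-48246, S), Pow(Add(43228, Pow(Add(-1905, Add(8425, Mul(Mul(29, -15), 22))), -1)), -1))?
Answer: Rational(-171978901921305, 154098660979417) ≈ -1.1160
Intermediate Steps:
S = Rational(25793979, 11687830) (S = Add(Mul(9848, Rational(1, 24710)), Mul(23950, Rational(1, 13244))) = Add(Rational(4924, 12355), Rational(11975, 6622)) = Rational(25793979, 11687830) ≈ 2.2069)
Mul(Add(-48246, S), Pow(Add(43228, Pow(Add(-1905, Add(8425, Mul(Mul(29, -15), 22))), -1)), -1)) = Mul(Add(-48246, Rational(25793979, 11687830)), Pow(Add(43228, Pow(Add(-1905, Add(8425, Mul(Mul(29, -15), 22))), -1)), -1)) = Mul(Rational(-563865252201, 11687830), Pow(Add(43228, Pow(Add(-1905, Add(8425, Mul(-435, 22))), -1)), -1)) = Mul(Rational(-563865252201, 11687830), Pow(Add(43228, Pow(Add(-1905, Add(8425, -9570)), -1)), -1)) = Mul(Rational(-563865252201, 11687830), Pow(Add(43228, Pow(Add(-1905, -1145), -1)), -1)) = Mul(Rational(-563865252201, 11687830), Pow(Add(43228, Pow(-3050, -1)), -1)) = Mul(Rational(-563865252201, 11687830), Pow(Add(43228, Rational(-1, 3050)), -1)) = Mul(Rational(-563865252201, 11687830), Pow(Rational(131845399, 3050), -1)) = Mul(Rational(-563865252201, 11687830), Rational(3050, 131845399)) = Rational(-171978901921305, 154098660979417)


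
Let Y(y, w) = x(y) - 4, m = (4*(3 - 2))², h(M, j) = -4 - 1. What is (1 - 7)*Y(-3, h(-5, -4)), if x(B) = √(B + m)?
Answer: 24 - 6*√13 ≈ 2.3667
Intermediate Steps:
h(M, j) = -5
m = 16 (m = (4*1)² = 4² = 16)
x(B) = √(16 + B) (x(B) = √(B + 16) = √(16 + B))
Y(y, w) = -4 + √(16 + y) (Y(y, w) = √(16 + y) - 4 = -4 + √(16 + y))
(1 - 7)*Y(-3, h(-5, -4)) = (1 - 7)*(-4 + √(16 - 3)) = -6*(-4 + √13) = 24 - 6*√13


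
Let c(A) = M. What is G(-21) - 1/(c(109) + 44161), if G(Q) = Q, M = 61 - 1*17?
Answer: -928306/44205 ≈ -21.000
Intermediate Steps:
M = 44 (M = 61 - 17 = 44)
c(A) = 44
G(-21) - 1/(c(109) + 44161) = -21 - 1/(44 + 44161) = -21 - 1/44205 = -928306/44205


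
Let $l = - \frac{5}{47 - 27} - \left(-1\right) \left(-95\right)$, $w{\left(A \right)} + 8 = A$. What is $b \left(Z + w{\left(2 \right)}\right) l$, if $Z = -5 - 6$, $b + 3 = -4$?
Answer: $- \frac{45339}{4} \approx -11335.0$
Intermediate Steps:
$w{\left(A \right)} = -8 + A$
$b = -7$ ($b = -3 - 4 = -7$)
$Z = -11$ ($Z = -5 - 6 = -11$)
$l = - \frac{381}{4}$ ($l = - \frac{5}{20} - 95 = \left(-5\right) \frac{1}{20} - 95 = - \frac{1}{4} - 95 = - \frac{381}{4} \approx -95.25$)
$b \left(Z + w{\left(2 \right)}\right) l = - 7 \left(-11 + \left(-8 + 2\right)\right) \left(- \frac{381}{4}\right) = - 7 \left(-11 - 6\right) \left(- \frac{381}{4}\right) = \left(-7\right) \left(-17\right) \left(- \frac{381}{4}\right) = 119 \left(- \frac{381}{4}\right) = - \frac{45339}{4}$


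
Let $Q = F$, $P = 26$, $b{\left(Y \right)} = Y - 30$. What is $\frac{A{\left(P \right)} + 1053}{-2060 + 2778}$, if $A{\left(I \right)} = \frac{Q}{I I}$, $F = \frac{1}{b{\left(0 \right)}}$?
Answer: $\frac{21354839}{14561040} \approx 1.4666$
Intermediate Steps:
$b{\left(Y \right)} = -30 + Y$ ($b{\left(Y \right)} = Y - 30 = -30 + Y$)
$F = - \frac{1}{30}$ ($F = \frac{1}{-30 + 0} = \frac{1}{-30} = - \frac{1}{30} \approx -0.033333$)
$Q = - \frac{1}{30} \approx -0.033333$
$A{\left(I \right)} = - \frac{1}{30 I^{2}}$ ($A{\left(I \right)} = - \frac{1}{30 I I} = - \frac{1}{30 I^{2}}$)
$\frac{A{\left(P \right)} + 1053}{-2060 + 2778} = \frac{- \frac{1}{30 \cdot 676} + 1053}{-2060 + 2778} = \frac{\left(- \frac{1}{30}\right) \frac{1}{676} + 1053}{718} = \left(- \frac{1}{20280} + 1053\right) \frac{1}{718} = \frac{21354839}{20280} \cdot \frac{1}{718} = \frac{21354839}{14561040}$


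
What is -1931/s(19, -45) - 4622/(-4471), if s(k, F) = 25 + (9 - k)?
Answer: -8564171/67065 ≈ -127.70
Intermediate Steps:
s(k, F) = 34 - k
-1931/s(19, -45) - 4622/(-4471) = -1931/(34 - 1*19) - 4622/(-4471) = -1931/(34 - 19) - 4622*(-1/4471) = -1931/15 + 4622/4471 = -8564171/67065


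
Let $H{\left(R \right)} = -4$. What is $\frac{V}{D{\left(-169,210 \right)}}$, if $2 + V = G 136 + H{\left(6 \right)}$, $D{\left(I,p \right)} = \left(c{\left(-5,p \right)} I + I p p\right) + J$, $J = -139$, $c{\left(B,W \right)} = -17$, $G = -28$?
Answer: $\frac{1907}{3725083} \approx 0.00051193$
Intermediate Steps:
$D{\left(I,p \right)} = -139 - 17 I + I p^{2}$ ($D{\left(I,p \right)} = \left(- 17 I + I p p\right) - 139 = \left(- 17 I + I p^{2}\right) - 139 = -139 - 17 I + I p^{2}$)
$V = -3814$ ($V = -2 - 3812 = -3814$)
$\frac{V}{D{\left(-169,210 \right)}} = - \frac{3814}{-139 - -2873 - 169 \cdot 210^{2}} = - \frac{3814}{-139 + 2873 - 7452900} = - \frac{3814}{-7450166} = \left(-3814\right) \left(- \frac{1}{7450166}\right) = \frac{1907}{3725083}$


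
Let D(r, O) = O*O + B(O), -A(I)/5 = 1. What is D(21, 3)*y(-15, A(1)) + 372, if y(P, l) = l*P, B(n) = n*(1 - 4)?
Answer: 372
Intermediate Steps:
B(n) = -3*n (B(n) = n*(-3) = -3*n)
A(I) = -5 (A(I) = -5*1 = -5)
D(r, O) = O**2 - 3*O (D(r, O) = O*O - 3*O = O**2 - 3*O)
y(P, l) = P*l
D(21, 3)*y(-15, A(1)) + 372 = (3*(-3 + 3))*(-15*(-5)) + 372 = (3*0)*75 + 372 = 0*75 + 372 = 0 + 372 = 372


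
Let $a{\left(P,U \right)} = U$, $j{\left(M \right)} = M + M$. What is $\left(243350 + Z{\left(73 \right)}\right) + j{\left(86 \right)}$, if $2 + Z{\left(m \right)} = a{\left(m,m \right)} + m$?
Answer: $243666$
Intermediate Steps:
$j{\left(M \right)} = 2 M$
$Z{\left(m \right)} = -2 + 2 m$ ($Z{\left(m \right)} = -2 + \left(m + m\right) = -2 + 2 m$)
$\left(243350 + Z{\left(73 \right)}\right) + j{\left(86 \right)} = \left(243350 + \left(-2 + 2 \cdot 73\right)\right) + 2 \cdot 86 = \left(243350 + \left(-2 + 146\right)\right) + 172 = \left(243350 + 144\right) + 172 = 243494 + 172 = 243666$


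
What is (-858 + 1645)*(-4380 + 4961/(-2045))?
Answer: -7053142007/2045 ≈ -3.4490e+6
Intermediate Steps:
(-858 + 1645)*(-4380 + 4961/(-2045)) = 787*(-4380 + 4961*(-1/2045)) = 787*(-4380 - 4961/2045) = 787*(-8962061/2045) = -7053142007/2045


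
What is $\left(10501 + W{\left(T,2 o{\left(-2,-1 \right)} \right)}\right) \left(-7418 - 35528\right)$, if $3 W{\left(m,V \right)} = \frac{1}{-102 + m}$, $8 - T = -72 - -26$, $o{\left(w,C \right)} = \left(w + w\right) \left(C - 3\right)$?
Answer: $- \frac{32470246639}{72} \approx -4.5098 \cdot 10^{8}$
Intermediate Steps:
$o{\left(w,C \right)} = 2 w \left(-3 + C\right)$
$T = 54$ ($T = 8 - \left(-72 - -26\right) = 8 - \left(-72 + 26\right) = 8 - -46 = 8 + 46 = 54$)
$W{\left(m,V \right)} = \frac{1}{3 \left(-102 + m\right)}$
$\left(10501 + W{\left(T,2 o{\left(-2,-1 \right)} \right)}\right) \left(-7418 - 35528\right) = \left(10501 + \frac{1}{3 \left(-102 + 54\right)}\right) \left(-7418 - 35528\right) = \left(10501 + \frac{1}{3 \left(-48\right)}\right) \left(-42946\right) = \left(10501 + \frac{1}{3} \left(- \frac{1}{48}\right)\right) \left(-42946\right) = \left(10501 - \frac{1}{144}\right) \left(-42946\right) = \frac{1512143}{144} \left(-42946\right) = - \frac{32470246639}{72}$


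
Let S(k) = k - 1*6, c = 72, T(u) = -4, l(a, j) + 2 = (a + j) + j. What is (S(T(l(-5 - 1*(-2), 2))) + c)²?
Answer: 3844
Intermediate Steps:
l(a, j) = -2 + a + 2*j (l(a, j) = -2 + ((a + j) + j) = -2 + (a + 2*j) = -2 + a + 2*j)
S(k) = -6 + k (S(k) = k - 6 = -6 + k)
(S(T(l(-5 - 1*(-2), 2))) + c)² = ((-6 - 4) + 72)² = (-10 + 72)² = 62² = 3844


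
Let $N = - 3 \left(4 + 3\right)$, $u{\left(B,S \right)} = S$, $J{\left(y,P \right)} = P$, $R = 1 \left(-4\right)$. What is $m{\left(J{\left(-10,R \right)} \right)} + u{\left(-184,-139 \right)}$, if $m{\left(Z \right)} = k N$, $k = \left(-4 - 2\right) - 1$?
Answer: $8$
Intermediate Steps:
$R = -4$
$N = -21$ ($N = \left(-3\right) 7 = -21$)
$k = -7$ ($k = -6 - 1 = -7$)
$m{\left(Z \right)} = 147$ ($m{\left(Z \right)} = \left(-7\right) \left(-21\right) = 147$)
$m{\left(J{\left(-10,R \right)} \right)} + u{\left(-184,-139 \right)} = 147 - 139 = 8$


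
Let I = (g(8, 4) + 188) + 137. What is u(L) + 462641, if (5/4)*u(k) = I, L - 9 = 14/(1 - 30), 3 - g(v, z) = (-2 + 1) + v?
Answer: 2314489/5 ≈ 4.6290e+5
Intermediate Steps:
g(v, z) = 4 - v (g(v, z) = 3 - ((-2 + 1) + v) = 3 - (-1 + v) = 3 + (1 - v) = 4 - v)
L = 247/29 (L = 9 + 14/(1 - 30) = 9 + 14/(-29) = 9 - 1/29*14 = 9 - 14/29 = 247/29 ≈ 8.5172)
I = 321 (I = ((4 - 1*8) + 188) + 137 = ((4 - 8) + 188) + 137 = (-4 + 188) + 137 = 184 + 137 = 321)
u(k) = 1284/5 (u(k) = (⅘)*321 = 1284/5)
u(L) + 462641 = 1284/5 + 462641 = 2314489/5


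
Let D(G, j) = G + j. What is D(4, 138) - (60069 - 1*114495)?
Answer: 54568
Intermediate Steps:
D(4, 138) - (60069 - 1*114495) = (4 + 138) - (60069 - 1*114495) = 142 - (60069 - 114495) = 142 - 1*(-54426) = 142 + 54426 = 54568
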